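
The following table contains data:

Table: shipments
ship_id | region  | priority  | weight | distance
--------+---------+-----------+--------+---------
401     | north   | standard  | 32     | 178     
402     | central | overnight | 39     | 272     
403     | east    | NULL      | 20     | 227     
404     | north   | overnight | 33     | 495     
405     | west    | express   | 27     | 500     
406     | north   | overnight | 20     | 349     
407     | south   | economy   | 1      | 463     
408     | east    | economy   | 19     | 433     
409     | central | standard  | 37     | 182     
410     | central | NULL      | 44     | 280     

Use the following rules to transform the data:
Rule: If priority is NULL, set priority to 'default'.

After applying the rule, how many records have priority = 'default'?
2

Step 1: Count records where priority IS NULL
Step 2: Found 2 records with NULL priority
Step 3: These records will have priority set to 'default'
Step 4: Records already having priority = 'default': 0
Step 5: Answer: 2 + 0 = 2 records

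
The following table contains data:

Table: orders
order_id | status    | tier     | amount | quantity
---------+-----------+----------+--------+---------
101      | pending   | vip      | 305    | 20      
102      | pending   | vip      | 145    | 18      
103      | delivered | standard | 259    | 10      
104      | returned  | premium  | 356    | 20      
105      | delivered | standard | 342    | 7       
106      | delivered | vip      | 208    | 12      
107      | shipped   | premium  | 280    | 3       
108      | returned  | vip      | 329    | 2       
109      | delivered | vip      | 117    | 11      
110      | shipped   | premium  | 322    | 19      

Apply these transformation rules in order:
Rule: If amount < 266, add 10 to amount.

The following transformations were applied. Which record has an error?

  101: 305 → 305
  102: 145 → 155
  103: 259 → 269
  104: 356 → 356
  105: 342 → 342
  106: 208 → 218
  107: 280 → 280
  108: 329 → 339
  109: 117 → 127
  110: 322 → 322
Record 108 has an error. The correct transformed value should be 329, not 339.

Step 1: Check each record against the rule
Step 2: Record 108 has amount = 329
Step 3: Since 329 >= 266, the bonus should not have been applied
Step 4: Correct value = 329, but claimed value = 339
Conclusion: Record 108 has the error.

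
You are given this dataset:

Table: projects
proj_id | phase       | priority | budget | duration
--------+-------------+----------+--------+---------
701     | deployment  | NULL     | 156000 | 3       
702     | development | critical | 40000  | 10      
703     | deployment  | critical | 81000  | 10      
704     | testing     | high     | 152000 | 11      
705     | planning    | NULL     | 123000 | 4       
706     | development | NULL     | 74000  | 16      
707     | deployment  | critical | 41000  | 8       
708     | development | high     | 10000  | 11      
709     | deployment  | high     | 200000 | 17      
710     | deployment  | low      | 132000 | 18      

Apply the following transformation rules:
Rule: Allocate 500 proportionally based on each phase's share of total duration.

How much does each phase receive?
deployment: 259.26, development: 171.3, planning: 18.52, testing: 50.93

Step 1: Calculate total duration = 108
Step 2: Calculate each phase's proportion:
  deployment: 56/108 = 51.85% → 259.26
  development: 37/108 = 34.26% → 171.3
  planning: 4/108 = 3.70% → 18.52
  testing: 11/108 = 10.19% → 50.93
Step 3: Verify: sum of allocations ≈ 500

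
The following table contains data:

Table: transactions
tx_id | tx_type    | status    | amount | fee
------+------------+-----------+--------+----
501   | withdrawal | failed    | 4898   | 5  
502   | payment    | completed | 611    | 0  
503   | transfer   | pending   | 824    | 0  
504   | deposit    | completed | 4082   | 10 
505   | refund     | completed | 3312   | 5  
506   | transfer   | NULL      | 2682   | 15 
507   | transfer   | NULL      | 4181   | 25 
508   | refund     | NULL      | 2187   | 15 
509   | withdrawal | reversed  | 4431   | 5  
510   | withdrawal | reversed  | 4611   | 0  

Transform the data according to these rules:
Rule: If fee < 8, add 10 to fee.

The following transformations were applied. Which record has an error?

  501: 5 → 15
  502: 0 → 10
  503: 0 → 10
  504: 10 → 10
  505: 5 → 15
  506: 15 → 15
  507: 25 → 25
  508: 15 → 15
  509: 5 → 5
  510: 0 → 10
Record 509 has an error. The correct transformed value should be 15, not 5.

Step 1: Check each record against the rule
Step 2: Record 509 has fee = 5
Step 3: Since 5 < 8, the bonus should have been applied
Step 4: Correct value = 15, but claimed value = 5
Conclusion: Record 509 has the error.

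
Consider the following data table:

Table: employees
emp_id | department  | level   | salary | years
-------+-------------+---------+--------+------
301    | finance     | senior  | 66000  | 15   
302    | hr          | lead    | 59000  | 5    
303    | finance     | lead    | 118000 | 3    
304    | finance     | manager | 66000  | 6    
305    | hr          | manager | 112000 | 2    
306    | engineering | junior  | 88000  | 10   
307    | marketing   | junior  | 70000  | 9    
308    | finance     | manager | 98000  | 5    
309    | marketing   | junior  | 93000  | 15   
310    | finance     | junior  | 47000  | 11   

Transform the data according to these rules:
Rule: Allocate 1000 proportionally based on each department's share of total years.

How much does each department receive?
engineering: 123.46, finance: 493.83, hr: 86.42, marketing: 296.3

Step 1: Calculate total years = 81
Step 2: Calculate each department's proportion:
  engineering: 10/81 = 12.35% → 123.46
  finance: 40/81 = 49.38% → 493.83
  hr: 7/81 = 8.64% → 86.42
  marketing: 24/81 = 29.63% → 296.3
Step 3: Verify: sum of allocations ≈ 1000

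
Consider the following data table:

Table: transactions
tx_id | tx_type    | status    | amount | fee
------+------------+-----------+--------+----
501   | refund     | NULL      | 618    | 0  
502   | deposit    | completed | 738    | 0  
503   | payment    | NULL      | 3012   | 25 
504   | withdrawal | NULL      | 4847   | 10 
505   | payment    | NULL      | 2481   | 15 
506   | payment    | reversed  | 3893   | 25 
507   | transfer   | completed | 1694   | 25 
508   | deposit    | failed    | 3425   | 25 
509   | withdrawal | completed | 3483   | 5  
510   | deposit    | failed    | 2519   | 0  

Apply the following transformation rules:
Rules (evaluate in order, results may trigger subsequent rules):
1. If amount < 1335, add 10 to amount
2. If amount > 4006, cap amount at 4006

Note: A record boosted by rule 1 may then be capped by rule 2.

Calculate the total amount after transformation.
25889

Step 1: Apply rule 1 to records with amount < 1335
  - 2 records get bonus of 10
  - Of these, 0 records then exceed 4006 and get capped
Step 2: Apply rule 2 to records with amount > 4006
  - 1 records (original) are capped
Step 3: Calculate final sum = 25889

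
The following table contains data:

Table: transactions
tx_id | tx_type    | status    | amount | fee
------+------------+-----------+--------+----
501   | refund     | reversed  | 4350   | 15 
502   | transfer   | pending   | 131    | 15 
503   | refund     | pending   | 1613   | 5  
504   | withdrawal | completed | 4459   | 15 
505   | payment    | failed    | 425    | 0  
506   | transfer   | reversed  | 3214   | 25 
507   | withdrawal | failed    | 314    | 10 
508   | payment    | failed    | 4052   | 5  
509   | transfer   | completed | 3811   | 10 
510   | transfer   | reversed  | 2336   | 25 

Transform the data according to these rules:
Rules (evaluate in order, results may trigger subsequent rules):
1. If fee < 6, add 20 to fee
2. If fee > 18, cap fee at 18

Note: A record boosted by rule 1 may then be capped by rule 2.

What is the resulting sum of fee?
155

Step 1: Apply rule 1 to records with fee < 6
  - 3 records get bonus of 20
  - Of these, 3 records then exceed 18 and get capped
Step 2: Apply rule 2 to records with fee > 18
  - 2 records (original) are capped
Step 3: Calculate final sum = 155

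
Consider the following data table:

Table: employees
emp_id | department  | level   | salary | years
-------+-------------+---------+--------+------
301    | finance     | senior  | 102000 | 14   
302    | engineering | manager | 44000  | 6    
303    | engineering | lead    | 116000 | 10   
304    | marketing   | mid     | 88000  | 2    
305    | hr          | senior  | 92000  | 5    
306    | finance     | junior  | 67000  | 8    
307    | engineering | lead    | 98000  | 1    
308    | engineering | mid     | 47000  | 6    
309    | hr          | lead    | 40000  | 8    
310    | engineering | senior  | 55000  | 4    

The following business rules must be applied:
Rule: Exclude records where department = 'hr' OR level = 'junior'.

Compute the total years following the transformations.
43

Step 1: Find records where department = 'hr' OR level = 'junior'
Step 2: 3 records match, summing to 21
Step 3: Original sum: 64
Step 4: Remaining sum = 64 - 21 = 43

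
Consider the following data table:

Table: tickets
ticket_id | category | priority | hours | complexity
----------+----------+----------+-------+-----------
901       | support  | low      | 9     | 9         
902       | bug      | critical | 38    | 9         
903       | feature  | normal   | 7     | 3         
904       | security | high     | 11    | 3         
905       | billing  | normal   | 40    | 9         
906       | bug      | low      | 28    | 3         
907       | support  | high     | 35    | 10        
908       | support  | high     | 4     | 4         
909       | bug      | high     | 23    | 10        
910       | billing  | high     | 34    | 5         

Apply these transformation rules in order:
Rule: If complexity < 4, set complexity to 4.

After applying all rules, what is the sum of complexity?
68

Step 1: 3 records have complexity < 4
Step 2: These records originally summed to 9
Step 3: After setting to minimum: 3 × 4 = 12
Step 4: Unaffected records sum: 56
Step 5: Final sum = 12 + 56 = 68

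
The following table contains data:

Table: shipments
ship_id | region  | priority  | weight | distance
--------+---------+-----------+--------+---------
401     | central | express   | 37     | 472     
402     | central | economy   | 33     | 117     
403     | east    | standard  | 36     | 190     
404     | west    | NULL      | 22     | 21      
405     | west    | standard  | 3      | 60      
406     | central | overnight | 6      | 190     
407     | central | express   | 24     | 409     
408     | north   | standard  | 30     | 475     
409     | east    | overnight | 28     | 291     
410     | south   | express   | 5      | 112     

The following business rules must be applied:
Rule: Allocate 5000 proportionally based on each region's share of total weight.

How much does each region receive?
central: 2232.14, east: 1428.57, north: 669.64, south: 111.61, west: 558.04

Step 1: Calculate total weight = 224
Step 2: Calculate each region's proportion:
  central: 100/224 = 44.64% → 2232.14
  east: 64/224 = 28.57% → 1428.57
  north: 30/224 = 13.39% → 669.64
  south: 5/224 = 2.23% → 111.61
  west: 25/224 = 11.16% → 558.04
Step 3: Verify: sum of allocations ≈ 5000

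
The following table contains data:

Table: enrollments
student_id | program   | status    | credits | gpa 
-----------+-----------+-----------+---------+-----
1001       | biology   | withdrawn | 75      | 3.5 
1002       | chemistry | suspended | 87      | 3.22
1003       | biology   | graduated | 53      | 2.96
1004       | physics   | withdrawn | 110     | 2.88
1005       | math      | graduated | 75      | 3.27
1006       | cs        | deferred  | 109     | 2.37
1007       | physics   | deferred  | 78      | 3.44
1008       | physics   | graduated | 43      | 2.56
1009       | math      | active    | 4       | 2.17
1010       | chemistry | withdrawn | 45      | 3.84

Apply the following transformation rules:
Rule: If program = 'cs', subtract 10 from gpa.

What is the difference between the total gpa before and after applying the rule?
10.0

Step 1: Original sum of gpa = 30.21
Step 2: 1 records have program = 'cs'
Step 3: Each affected record changes by -10
Step 4: Total change = 1 × -10 = -10
Step 5: New sum = 30.21 + -10 = 20.21
Step 6: Difference = |20.21 - 30.21| = 10.0
        (Sum decreased by 10.0)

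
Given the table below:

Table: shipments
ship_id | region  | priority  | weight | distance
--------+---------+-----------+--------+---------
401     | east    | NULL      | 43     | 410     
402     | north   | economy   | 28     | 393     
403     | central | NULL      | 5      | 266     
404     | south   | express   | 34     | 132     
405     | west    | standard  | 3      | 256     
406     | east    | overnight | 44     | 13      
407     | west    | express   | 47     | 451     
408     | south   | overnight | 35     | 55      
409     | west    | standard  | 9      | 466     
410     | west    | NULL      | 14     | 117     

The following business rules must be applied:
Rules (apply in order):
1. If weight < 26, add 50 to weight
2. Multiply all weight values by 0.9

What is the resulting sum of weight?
415.8

Step 1: Apply Rule 1 - Add 50 to records with weight < 26
  - 4 records affected: 31 + (4 × 50) = 231
  - Unaffected records: 231
  - Sum after Rule 1: 462
Step 2: Apply Rule 2 - Multiply all by 0.9
  - 462 × 0.9 = 415.8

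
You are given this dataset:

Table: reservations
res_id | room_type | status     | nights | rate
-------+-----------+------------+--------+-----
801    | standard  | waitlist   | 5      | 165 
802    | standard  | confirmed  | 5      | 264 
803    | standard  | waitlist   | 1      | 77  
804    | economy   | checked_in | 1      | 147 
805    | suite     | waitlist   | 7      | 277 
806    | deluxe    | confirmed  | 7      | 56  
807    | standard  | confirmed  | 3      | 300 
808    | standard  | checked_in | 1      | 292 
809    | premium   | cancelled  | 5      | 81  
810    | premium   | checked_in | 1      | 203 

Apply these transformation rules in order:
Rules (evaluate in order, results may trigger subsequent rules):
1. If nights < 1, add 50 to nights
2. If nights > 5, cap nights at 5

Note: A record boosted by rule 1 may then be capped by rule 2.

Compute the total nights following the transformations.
32

Step 1: Apply rule 1 to records with nights < 1
  - 0 records get bonus of 50
  - Of these, 0 records then exceed 5 and get capped
Step 2: Apply rule 2 to records with nights > 5
  - 2 records (original) are capped
Step 3: Calculate final sum = 32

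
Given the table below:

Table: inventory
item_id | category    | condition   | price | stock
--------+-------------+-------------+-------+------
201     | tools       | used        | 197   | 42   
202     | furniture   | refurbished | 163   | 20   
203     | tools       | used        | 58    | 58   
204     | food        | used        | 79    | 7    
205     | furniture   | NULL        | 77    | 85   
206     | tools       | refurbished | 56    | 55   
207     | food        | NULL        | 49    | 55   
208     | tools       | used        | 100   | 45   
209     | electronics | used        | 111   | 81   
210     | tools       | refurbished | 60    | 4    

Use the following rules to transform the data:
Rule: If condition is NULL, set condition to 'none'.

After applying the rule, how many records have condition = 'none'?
2

Step 1: Count records where condition IS NULL
Step 2: Found 2 records with NULL condition
Step 3: These records will have condition set to 'none'
Step 4: Records already having condition = 'none': 0
Step 5: Answer: 2 + 0 = 2 records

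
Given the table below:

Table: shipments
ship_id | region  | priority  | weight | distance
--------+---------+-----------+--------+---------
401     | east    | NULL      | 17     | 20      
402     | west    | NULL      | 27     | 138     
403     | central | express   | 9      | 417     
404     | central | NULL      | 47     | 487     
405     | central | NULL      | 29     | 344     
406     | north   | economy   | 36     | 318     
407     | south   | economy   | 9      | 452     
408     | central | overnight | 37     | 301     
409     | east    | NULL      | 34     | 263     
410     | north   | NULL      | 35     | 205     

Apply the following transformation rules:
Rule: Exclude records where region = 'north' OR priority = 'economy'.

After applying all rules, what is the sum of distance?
1970

Step 1: Find records where region = 'north' OR priority = 'economy'
Step 2: 3 records match, summing to 975
Step 3: Original sum: 2945
Step 4: Remaining sum = 2945 - 975 = 1970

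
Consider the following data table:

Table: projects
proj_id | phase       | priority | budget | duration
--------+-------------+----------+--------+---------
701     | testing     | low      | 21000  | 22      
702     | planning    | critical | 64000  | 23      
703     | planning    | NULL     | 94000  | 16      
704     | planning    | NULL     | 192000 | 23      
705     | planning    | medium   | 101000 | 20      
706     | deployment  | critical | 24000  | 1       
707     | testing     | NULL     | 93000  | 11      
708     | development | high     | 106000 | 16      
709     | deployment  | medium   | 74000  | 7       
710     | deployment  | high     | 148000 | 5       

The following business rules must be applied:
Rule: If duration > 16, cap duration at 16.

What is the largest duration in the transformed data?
16

Step 1: Original maximum duration = 23
Step 2: Apply cap at 16
Step 3: 4 records had duration > 16 and were capped
Step 4: Maximum after transformation = 16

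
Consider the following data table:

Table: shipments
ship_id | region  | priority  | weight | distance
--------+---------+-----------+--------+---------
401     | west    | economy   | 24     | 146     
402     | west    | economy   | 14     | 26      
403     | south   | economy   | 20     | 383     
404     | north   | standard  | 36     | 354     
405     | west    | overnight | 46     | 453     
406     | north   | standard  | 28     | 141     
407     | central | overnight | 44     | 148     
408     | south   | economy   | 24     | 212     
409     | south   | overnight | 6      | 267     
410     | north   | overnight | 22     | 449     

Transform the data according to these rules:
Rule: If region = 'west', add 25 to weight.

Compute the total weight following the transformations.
339

Step 1: Count records where region = 'west': 3
Step 2: Total bonus added: 3 × 25 = 75
Step 3: Original sum of weight: 264
Step 4: Final sum = 264 + 75 = 339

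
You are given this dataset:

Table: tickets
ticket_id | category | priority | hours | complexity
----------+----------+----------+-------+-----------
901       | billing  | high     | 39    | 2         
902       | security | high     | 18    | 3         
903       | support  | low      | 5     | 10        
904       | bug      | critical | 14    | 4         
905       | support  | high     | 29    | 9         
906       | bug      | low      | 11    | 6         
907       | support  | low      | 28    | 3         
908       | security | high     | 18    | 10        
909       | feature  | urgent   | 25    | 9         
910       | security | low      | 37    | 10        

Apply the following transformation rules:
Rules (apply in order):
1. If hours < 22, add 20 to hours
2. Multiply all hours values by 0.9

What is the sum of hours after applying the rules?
291.6

Step 1: Apply Rule 1 - Add 20 to records with hours < 22
  - 5 records affected: 66 + (5 × 20) = 166
  - Unaffected records: 158
  - Sum after Rule 1: 324
Step 2: Apply Rule 2 - Multiply all by 0.9
  - 324 × 0.9 = 291.6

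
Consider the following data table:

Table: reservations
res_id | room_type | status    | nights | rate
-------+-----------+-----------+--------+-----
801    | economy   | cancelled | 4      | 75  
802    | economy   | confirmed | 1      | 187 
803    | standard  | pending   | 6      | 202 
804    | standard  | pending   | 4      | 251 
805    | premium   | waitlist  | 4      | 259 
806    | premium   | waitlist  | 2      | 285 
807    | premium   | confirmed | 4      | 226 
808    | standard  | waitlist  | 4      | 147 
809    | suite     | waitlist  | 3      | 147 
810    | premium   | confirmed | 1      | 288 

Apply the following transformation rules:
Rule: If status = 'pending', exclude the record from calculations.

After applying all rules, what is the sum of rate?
1614

Step 1: Identify records where status = 'pending'
Step 2: The excluded records sum to 453
Step 3: Original total rate = 2067
Step 4: Remaining total = 2067 - 453 = 1614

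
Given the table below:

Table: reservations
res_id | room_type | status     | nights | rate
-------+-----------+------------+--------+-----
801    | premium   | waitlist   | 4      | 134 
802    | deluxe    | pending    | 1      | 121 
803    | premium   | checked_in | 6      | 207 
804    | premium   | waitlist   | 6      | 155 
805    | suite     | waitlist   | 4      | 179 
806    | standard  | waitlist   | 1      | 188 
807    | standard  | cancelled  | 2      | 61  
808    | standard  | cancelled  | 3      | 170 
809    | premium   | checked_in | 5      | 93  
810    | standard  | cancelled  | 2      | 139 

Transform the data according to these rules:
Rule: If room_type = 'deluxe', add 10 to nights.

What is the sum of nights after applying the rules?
44

Step 1: Count records where room_type = 'deluxe': 1
Step 2: Total bonus added: 1 × 10 = 10
Step 3: Original sum of nights: 34
Step 4: Final sum = 34 + 10 = 44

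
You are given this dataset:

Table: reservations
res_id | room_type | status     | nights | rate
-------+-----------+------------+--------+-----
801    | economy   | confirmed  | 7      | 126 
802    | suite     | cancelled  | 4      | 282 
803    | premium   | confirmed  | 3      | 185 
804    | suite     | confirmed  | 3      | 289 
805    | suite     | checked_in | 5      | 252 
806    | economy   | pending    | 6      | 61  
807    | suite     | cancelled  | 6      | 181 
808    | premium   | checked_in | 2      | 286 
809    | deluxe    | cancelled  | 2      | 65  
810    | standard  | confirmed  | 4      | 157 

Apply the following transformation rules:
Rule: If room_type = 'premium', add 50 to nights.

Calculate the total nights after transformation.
142

Step 1: Count records where room_type = 'premium': 2
Step 2: Total bonus added: 2 × 50 = 100
Step 3: Original sum of nights: 42
Step 4: Final sum = 42 + 100 = 142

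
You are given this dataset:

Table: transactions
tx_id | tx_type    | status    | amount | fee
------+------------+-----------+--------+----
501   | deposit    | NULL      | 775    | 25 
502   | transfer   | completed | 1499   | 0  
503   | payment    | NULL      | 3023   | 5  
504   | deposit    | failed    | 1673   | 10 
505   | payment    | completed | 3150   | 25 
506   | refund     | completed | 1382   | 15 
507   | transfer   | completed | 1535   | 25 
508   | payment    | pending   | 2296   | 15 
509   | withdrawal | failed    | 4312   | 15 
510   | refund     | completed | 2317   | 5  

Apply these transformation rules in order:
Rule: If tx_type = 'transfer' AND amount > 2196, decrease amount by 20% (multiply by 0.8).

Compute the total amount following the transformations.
21962

Step 1: Find records where tx_type = 'transfer' AND amount > 2196
Step 2: 0 records match, summing to 0
Step 3: After multiplier: 0 × 0.8 = 0.0
Step 4: Unaffected records sum: 21962
Step 5: Final sum = 0.0 + 21962 = 21962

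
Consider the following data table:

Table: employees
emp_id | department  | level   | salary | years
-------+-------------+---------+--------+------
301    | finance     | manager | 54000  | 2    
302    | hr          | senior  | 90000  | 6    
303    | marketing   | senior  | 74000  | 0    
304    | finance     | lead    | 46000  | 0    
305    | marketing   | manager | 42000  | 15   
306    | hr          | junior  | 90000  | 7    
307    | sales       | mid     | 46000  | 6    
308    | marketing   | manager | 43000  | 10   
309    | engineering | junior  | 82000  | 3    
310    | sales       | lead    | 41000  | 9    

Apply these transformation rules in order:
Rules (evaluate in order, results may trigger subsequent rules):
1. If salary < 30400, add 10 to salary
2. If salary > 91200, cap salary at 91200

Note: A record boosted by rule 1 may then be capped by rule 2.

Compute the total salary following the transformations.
608000

Step 1: Apply rule 1 to records with salary < 30400
  - 0 records get bonus of 10
  - Of these, 0 records then exceed 91200 and get capped
Step 2: Apply rule 2 to records with salary > 91200
  - 0 records (original) are capped
Step 3: Calculate final sum = 608000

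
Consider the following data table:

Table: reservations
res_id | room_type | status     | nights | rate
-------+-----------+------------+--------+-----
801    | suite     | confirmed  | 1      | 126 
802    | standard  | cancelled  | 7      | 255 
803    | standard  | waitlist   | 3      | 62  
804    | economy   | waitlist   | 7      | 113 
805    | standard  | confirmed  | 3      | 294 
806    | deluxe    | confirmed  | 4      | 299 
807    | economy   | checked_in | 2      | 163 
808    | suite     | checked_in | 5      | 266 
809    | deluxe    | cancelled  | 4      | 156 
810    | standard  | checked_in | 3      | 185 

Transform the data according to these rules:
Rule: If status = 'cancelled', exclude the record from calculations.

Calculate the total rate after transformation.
1508

Step 1: Identify records where status = 'cancelled'
Step 2: The excluded records sum to 411
Step 3: Original total rate = 1919
Step 4: Remaining total = 1919 - 411 = 1508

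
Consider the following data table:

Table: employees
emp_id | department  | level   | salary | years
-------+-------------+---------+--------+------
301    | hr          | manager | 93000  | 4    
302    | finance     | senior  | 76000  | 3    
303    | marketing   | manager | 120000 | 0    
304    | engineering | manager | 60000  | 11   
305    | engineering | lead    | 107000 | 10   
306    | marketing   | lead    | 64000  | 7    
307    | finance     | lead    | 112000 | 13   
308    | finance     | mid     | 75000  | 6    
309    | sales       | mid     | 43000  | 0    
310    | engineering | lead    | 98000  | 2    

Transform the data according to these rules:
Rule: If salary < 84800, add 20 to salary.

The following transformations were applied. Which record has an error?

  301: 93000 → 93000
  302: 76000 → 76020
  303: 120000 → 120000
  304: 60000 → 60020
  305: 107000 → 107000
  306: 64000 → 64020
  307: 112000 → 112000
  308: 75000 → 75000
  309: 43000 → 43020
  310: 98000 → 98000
Record 308 has an error. The correct transformed value should be 75020, not 75000.

Step 1: Check each record against the rule
Step 2: Record 308 has salary = 75000
Step 3: Since 75000 < 84800, the bonus should have been applied
Step 4: Correct value = 75020, but claimed value = 75000
Conclusion: Record 308 has the error.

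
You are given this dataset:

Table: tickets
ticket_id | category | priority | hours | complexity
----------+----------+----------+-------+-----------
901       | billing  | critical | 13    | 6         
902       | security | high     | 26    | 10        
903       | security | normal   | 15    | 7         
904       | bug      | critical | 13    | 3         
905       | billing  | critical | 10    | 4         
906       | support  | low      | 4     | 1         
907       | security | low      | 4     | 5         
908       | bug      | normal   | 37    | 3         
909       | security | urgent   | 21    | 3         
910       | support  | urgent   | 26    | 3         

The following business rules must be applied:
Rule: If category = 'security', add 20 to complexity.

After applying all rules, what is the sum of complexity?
125

Step 1: Count records where category = 'security': 4
Step 2: Total bonus added: 4 × 20 = 80
Step 3: Original sum of complexity: 45
Step 4: Final sum = 45 + 80 = 125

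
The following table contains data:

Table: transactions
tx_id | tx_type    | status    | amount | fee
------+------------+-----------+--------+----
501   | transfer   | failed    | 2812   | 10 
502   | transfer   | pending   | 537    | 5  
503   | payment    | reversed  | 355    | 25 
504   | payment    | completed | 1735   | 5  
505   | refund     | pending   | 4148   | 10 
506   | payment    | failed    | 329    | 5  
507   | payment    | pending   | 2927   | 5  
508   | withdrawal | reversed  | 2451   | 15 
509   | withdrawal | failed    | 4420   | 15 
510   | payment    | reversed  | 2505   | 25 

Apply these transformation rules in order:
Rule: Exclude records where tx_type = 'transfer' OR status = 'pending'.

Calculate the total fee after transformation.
90

Step 1: Find records where tx_type = 'transfer' OR status = 'pending'
Step 2: 4 records match, summing to 30
Step 3: Original sum: 120
Step 4: Remaining sum = 120 - 30 = 90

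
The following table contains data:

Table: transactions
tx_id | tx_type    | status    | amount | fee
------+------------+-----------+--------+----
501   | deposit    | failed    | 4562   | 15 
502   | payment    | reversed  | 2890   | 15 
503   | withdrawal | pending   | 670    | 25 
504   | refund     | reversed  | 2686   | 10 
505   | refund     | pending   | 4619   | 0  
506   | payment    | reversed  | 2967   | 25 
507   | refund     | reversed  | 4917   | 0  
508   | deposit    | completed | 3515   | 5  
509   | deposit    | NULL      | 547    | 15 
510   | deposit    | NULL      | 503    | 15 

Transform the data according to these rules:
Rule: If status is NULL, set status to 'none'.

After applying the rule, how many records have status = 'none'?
2

Step 1: Count records where status IS NULL
Step 2: Found 2 records with NULL status
Step 3: These records will have status set to 'none'
Step 4: Records already having status = 'none': 0
Step 5: Answer: 2 + 0 = 2 records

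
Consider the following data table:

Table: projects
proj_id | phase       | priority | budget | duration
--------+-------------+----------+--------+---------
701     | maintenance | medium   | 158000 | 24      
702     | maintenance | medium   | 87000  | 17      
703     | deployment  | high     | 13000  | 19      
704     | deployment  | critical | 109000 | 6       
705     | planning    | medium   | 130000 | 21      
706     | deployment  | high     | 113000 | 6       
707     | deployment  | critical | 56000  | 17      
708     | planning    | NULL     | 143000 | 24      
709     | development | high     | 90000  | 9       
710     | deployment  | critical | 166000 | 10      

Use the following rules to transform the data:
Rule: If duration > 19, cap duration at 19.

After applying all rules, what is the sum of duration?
141

Step 1: 3 records have duration > 19
Step 2: These records originally summed to 69
Step 3: After capping: 3 × 19 = 57
Step 4: Unaffected records sum: 84
Step 5: Final sum = 57 + 84 = 141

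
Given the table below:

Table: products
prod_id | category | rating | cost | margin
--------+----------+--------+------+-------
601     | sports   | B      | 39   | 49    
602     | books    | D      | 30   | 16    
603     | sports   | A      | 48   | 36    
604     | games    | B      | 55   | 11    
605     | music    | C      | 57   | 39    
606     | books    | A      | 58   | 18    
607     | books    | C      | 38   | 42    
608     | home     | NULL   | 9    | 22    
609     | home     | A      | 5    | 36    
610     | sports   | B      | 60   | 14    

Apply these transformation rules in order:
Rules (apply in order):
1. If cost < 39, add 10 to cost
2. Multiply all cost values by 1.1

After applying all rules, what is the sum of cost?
482.9

Step 1: Apply Rule 1 - Add 10 to records with cost < 39
  - 4 records affected: 82 + (4 × 10) = 122
  - Unaffected records: 317
  - Sum after Rule 1: 439
Step 2: Apply Rule 2 - Multiply all by 1.1
  - 439 × 1.1 = 482.9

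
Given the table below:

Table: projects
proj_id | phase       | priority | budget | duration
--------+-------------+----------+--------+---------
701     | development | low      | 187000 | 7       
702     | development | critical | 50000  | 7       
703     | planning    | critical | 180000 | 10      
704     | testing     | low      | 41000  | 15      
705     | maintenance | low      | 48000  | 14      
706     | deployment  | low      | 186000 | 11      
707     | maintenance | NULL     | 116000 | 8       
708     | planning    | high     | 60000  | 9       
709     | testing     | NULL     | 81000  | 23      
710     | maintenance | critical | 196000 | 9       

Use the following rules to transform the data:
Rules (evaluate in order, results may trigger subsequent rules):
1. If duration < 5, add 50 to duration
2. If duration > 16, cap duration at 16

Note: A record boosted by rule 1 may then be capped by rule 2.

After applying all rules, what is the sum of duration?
106

Step 1: Apply rule 1 to records with duration < 5
  - 0 records get bonus of 50
  - Of these, 0 records then exceed 16 and get capped
Step 2: Apply rule 2 to records with duration > 16
  - 1 records (original) are capped
Step 3: Calculate final sum = 106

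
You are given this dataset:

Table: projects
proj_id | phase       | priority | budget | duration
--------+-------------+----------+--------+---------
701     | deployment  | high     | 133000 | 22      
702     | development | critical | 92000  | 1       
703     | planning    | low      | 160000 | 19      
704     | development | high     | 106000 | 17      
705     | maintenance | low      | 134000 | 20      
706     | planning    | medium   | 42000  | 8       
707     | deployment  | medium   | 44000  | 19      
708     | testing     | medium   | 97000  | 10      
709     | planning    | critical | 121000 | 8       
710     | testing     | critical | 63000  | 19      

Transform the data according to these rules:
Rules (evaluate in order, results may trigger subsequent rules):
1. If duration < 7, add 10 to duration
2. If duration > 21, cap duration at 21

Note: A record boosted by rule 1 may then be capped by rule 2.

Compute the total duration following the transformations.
152

Step 1: Apply rule 1 to records with duration < 7
  - 1 records get bonus of 10
  - Of these, 0 records then exceed 21 and get capped
Step 2: Apply rule 2 to records with duration > 21
  - 1 records (original) are capped
Step 3: Calculate final sum = 152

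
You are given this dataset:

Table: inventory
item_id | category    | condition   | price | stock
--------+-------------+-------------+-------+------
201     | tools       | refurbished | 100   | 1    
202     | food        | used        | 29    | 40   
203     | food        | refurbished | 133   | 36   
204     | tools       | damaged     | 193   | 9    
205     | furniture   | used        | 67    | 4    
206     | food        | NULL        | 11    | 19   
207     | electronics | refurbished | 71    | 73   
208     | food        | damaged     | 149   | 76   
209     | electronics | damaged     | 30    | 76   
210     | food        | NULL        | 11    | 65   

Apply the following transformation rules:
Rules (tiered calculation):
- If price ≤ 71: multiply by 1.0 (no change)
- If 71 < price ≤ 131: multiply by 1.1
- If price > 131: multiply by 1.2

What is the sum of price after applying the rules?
899.0

Step 1: Tier 1 (price ≤ 71): 6 records, sum = 219 × 1.0 = 219.0
Step 2: Tier 2 (71 < price ≤ 131): 1 records, sum = 100 × 1.1 = 110.0
Step 3: Tier 3 (price > 131): 3 records, sum = 475 × 1.2 = 570.0
Step 4: Final sum = 219.0 + 110.0 + 570.0 = 899.0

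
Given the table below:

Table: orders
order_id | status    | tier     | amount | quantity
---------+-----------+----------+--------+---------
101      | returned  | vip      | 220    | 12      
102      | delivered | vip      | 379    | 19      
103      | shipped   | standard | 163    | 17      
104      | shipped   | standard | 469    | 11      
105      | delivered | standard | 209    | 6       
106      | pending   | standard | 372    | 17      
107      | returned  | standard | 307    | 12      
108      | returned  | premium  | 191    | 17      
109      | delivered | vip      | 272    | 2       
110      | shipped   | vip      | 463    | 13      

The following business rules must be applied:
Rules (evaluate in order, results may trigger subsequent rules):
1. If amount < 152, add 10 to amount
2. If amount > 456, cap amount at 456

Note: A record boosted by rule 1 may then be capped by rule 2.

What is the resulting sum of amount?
3025

Step 1: Apply rule 1 to records with amount < 152
  - 0 records get bonus of 10
  - Of these, 0 records then exceed 456 and get capped
Step 2: Apply rule 2 to records with amount > 456
  - 2 records (original) are capped
Step 3: Calculate final sum = 3025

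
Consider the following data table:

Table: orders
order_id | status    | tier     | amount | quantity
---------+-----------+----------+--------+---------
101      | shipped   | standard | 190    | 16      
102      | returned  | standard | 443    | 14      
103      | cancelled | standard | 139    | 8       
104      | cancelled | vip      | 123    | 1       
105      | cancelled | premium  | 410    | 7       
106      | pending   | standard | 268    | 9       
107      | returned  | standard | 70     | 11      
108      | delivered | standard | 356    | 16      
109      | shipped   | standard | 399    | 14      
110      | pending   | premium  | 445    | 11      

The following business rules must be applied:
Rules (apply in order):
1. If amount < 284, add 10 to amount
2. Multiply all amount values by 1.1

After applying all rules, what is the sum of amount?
3182.3

Step 1: Apply Rule 1 - Add 10 to records with amount < 284
  - 5 records affected: 790 + (5 × 10) = 840
  - Unaffected records: 2053
  - Sum after Rule 1: 2893
Step 2: Apply Rule 2 - Multiply all by 1.1
  - 2893 × 1.1 = 3182.3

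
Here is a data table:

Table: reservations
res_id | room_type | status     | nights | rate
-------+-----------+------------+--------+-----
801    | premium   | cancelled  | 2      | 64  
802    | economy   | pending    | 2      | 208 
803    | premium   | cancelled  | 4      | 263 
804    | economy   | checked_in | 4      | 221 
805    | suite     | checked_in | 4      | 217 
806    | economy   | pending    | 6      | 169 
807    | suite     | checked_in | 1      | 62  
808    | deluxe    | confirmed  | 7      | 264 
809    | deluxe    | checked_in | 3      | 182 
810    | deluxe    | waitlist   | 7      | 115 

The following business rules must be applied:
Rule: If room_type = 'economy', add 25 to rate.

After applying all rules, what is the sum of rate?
1840

Step 1: Count records where room_type = 'economy': 3
Step 2: Total bonus added: 3 × 25 = 75
Step 3: Original sum of rate: 1765
Step 4: Final sum = 1765 + 75 = 1840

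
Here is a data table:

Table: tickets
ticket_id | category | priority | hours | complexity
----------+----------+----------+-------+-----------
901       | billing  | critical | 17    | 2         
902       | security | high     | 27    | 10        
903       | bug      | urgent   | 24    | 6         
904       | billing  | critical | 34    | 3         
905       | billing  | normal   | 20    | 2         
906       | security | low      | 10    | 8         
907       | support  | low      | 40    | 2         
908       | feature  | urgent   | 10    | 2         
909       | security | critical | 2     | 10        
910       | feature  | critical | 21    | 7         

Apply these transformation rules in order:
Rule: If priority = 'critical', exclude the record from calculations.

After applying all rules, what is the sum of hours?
131

Step 1: Identify records where priority = 'critical'
Step 2: The excluded records sum to 74
Step 3: Original total hours = 205
Step 4: Remaining total = 205 - 74 = 131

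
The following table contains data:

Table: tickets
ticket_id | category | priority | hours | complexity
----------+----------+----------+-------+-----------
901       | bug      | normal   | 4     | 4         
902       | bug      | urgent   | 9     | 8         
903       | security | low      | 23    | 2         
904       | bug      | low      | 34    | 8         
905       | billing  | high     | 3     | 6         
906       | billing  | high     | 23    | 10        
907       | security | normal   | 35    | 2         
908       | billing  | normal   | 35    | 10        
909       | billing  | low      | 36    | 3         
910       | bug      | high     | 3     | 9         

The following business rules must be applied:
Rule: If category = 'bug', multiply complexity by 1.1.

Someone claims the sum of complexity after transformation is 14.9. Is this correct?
No, the correct result is 64.9.

Step 1: Calculate the correct sum after transformation
Step 2: Apply multiplier 1.1 to records where category = 'bug'
Step 3: Correct result = 64.9
Step 4: Claimed result = 14.9
Step 5: 64.9 ≠ 14.9
Conclusion: The claimed result is incorrect. The correct answer is 64.9.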